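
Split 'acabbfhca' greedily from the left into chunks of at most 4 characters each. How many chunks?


'acabbfhca' has 9 characters.
Chunking with max size 4:
  Chunk 1: 'acab' (positions 0-3)
  Chunk 2: 'bfhc' (positions 4-7)
  Chunk 3: 'a' (positions 8-8)
Total chunks: ceil(9 / 4) = 3

3


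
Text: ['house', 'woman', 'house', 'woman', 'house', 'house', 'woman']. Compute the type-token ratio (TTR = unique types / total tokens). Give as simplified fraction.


Tokens: 7
Unique types: ('house', 'woman') = 2
TTR = 2/7
Already in lowest terms.

2/7


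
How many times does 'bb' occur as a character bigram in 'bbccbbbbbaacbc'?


Scanning 'bbccbbbbbaacbc' for bigram 'bb':
  Position 0: 'bb' -> MATCH
  Position 1: 'bc' -> no
  Position 2: 'cc' -> no
  Position 3: 'cb' -> no
  Position 4: 'bb' -> MATCH
  Position 5: 'bb' -> MATCH
  Position 6: 'bb' -> MATCH
  Position 7: 'bb' -> MATCH
  Position 8: 'ba' -> no
  Position 9: 'aa' -> no
  Position 10: 'ac' -> no
  Position 11: 'cb' -> no
  Position 12: 'bc' -> no
Total matches: 5

5


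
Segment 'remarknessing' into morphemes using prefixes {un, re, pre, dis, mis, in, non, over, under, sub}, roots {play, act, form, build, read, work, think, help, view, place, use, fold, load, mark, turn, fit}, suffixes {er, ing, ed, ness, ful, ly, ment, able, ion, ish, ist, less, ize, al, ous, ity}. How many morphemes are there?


Segmenting 'remarknessing' against the inventory:
  're' -> prefix (morpheme 1)
  'mark' -> root (morpheme 2)
  'ness' -> suffix (morpheme 3)
  'ing' -> suffix (morpheme 4)
Total morphemes: 4

4


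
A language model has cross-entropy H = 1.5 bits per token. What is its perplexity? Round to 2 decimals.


Perplexity formula: PP = 2^H
H = 1.5
PP = 2^1.5
Decompose: 2^1.5 = 2^1 * 2^0.5 = 2^1 * sqrt(2)
2^1 = 2, sqrt(2) ~ 1.4142136
PP ~ 2 * 1.4142136 = 2.8284272
Rounded to 2 decimals: 2.83

2.83


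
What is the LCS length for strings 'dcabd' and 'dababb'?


DP table for LCS of 'dcabd' and 'dababb':
       d  a  b  a  b  b
    0  0  0  0  0  0  0
  d 0  1  1  1  1  1  1
  c 0  1  1  1  1  1  1
  a 0  1  2  2  2  2  2
  b 0  1  2  3  3  3  3
  d 0  1  2  3  3  3  3
LCS: 'dab'
LCS length = 3

3


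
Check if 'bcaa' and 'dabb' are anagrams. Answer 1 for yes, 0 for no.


Sort characters of 'bcaa': 'aabc'
Sort characters of 'dabb': 'abbd'
Sorted forms differ -> they are NOT anagrams
Result: 0

0


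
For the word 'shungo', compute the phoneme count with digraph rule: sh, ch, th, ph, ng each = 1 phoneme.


Parsing 'shungo' greedily, digraphs first:
  'sh' -> digraph (1 consonant phoneme) (phonemes so far: 1)
  'u' -> vowel phoneme (phonemes so far: 2)
  'ng' -> digraph (1 consonant phoneme) (phonemes so far: 3)
  'o' -> vowel phoneme (phonemes so far: 4)
Total phonemes: 4

4


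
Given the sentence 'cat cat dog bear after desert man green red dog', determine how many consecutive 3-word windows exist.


Word trigrams from [10] words:
  Trigram 1: (cat cat dog)
  Trigram 2: (cat dog bear)
  Trigram 3: (dog bear after)
  Trigram 4: (bear after desert)
  Trigram 5: (after desert man)
  Trigram 6: (desert man green)
  Trigram 7: (man green red)
  Trigram 8: (green red dog)
Total word trigrams: 10 - 2 = 8

8


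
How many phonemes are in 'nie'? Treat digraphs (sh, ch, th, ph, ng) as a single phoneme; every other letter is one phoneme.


Parsing 'nie' greedily, digraphs first:
  'n' -> consonant phoneme (phonemes so far: 1)
  'i' -> vowel phoneme (phonemes so far: 2)
  'e' -> vowel phoneme (phonemes so far: 3)
Total phonemes: 3

3


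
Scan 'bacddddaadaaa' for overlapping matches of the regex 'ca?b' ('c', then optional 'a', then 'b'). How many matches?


Pattern: ca?b means 'c', then optional 'a', then 'b'.
Scanning 'bacddddaadaaa' position-by-position:
  Pos 0: window 'bac' -> no
  Pos 1: window 'acd' -> no
  Pos 2: window 'cdd' -> no
  Pos 3: window 'ddd' -> no
  Pos 4: window 'ddd' -> no
  Pos 5: window 'dda' -> no
  Pos 6: window 'daa' -> no
  Pos 7: window 'aad' -> no
  Pos 8: window 'ada' -> no
  Pos 9: window 'daa' -> no
  Pos 10: window 'aaa' -> no
  Pos 11: window 'aa' -> no
  Pos 12: window 'a' -> no
Total matches: 0

0


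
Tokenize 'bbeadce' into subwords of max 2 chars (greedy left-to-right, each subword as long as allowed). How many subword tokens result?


'bbeadce' has 7 characters.
Chunking with max size 2:
  Chunk 1: 'bb' (positions 0-1)
  Chunk 2: 'ea' (positions 2-3)
  Chunk 3: 'dc' (positions 4-5)
  Chunk 4: 'e' (positions 6-6)
Total chunks: ceil(7 / 2) = 4

4


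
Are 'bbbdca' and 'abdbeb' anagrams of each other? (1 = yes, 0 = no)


Sort characters of 'bbbdca': 'abbbcd'
Sort characters of 'abdbeb': 'abbbde'
Sorted forms differ -> they are NOT anagrams
Result: 0

0


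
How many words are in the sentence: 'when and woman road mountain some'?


Counting words by splitting on spaces:
  Word 1: 'when'
  Word 2: 'and'
  Word 3: 'woman'
  Word 4: 'road'
  Word 5: 'mountain'
  Word 6: 'some'
Total words: 6

6


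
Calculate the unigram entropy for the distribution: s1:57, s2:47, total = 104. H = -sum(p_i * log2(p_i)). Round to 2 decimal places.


Computing entropy H = -sum(p_i * log2(p_i)):
  s1: p = 57/104 = 0.5481, -p*log2(p) = 0.4755
  s2: p = 47/104 = 0.4519, -p*log2(p) = 0.5178
H = sum of terms = 0.9933
Rounded to 2 decimals: 0.99

0.99


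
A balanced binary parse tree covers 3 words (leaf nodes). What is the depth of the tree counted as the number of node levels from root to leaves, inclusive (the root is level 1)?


In a balanced binary tree with n leaves the deepest leaf is ceil(log2(n)) edges below the root,
so counting node levels inclusive of root and leaves gives ceil(log2(n)) + 1 levels.
log2(3) = 1.5850
ceil(1.5850) = 2
levels = 2 + 1 = 3

3


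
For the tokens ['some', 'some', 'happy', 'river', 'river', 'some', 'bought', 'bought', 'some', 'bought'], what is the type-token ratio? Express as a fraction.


Tokens: 10
Unique types: ('bought', 'happy', 'river', 'some') = 4
TTR = 4/10
Simplify: divide both by 2 -> 2/5
TTR = 2/5

2/5


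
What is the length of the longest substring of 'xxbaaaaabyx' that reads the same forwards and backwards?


Scanning 'xxbaaaaabyx' for palindromic substrings.
Substring at positions 2-8: 'baaaaab'.
Check: reverse('baaaaab') = 'baaaaab' -> palindrome confirmed.
Neighbouring characters ('x' / 'y') break symmetry, so it cannot extend further.
No longer palindromic substring exists; longest length = 7

7


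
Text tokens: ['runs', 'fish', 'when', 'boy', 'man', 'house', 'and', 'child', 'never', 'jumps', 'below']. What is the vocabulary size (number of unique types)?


Listing all tokens and tracking unique types:
  Token 1: 'runs' -> NEW (unique so far: 1)
  Token 2: 'fish' -> NEW (unique so far: 2)
  Token 3: 'when' -> NEW (unique so far: 3)
  Token 4: 'boy' -> NEW (unique so far: 4)
  Token 5: 'man' -> NEW (unique so far: 5)
  Token 6: 'house' -> NEW (unique so far: 6)
  Token 7: 'and' -> NEW (unique so far: 7)
  Token 8: 'child' -> NEW (unique so far: 8)
  Token 9: 'never' -> NEW (unique so far: 9)
  Token 10: 'jumps' -> NEW (unique so far: 10)
  Token 11: 'below' -> NEW (unique so far: 11)
Unique types: ('and', 'below', 'boy', 'child', 'fish', 'house', 'jumps', 'man', 'never', 'runs', 'when')
Vocabulary size: 11

11


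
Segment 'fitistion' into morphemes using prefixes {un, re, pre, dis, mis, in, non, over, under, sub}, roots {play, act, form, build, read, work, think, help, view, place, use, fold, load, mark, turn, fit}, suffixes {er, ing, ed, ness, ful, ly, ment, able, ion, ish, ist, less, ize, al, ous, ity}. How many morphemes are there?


Segmenting 'fitistion' against the inventory:
  'fit' -> root (morpheme 1)
  'ist' -> suffix (morpheme 2)
  'ion' -> suffix (morpheme 3)
Total morphemes: 3

3


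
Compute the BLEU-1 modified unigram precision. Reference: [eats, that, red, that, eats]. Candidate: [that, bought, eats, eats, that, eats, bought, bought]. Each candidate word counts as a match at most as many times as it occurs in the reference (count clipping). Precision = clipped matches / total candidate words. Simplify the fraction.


Reference word counts: {'eats': 2, 'red': 1, 'that': 2}
Checking each candidate word (with clipping):
  'that' -> in reference (ref count 2, used 1/2) -> match (matches: 1)
  'bought' -> not in reference -> no match (matches: 1)
  'eats' -> in reference (ref count 2, used 1/2) -> match (matches: 2)
  'eats' -> in reference (ref count 2, used 2/2) -> match (matches: 3)
  'that' -> in reference (ref count 2, used 2/2) -> match (matches: 4)
  'eats' -> ref count 2 already used up (2/2) -> clipped, no match (matches: 4)
  'bought' -> not in reference -> no match (matches: 4)
  'bought' -> not in reference -> no match (matches: 4)
Clipped matches: 4, Candidate length: 8
Precision = 4/8 = 1/2

1/2


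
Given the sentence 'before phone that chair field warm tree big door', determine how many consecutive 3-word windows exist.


Word trigrams from [9] words:
  Trigram 1: (before phone that)
  Trigram 2: (phone that chair)
  Trigram 3: (that chair field)
  Trigram 4: (chair field warm)
  Trigram 5: (field warm tree)
  Trigram 6: (warm tree big)
  Trigram 7: (tree big door)
Total word trigrams: 9 - 2 = 7

7


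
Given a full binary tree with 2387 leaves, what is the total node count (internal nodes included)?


Leaf nodes (terminals): 2387
Internal nodes = n - 1 = 2387 - 1 = 2386
Total = leaves + internal = 2387 + 2386 = 4773

4773


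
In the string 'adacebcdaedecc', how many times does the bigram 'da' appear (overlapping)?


Scanning 'adacebcdaedecc' for bigram 'da':
  Position 0: 'ad' -> no
  Position 1: 'da' -> MATCH
  Position 2: 'ac' -> no
  Position 3: 'ce' -> no
  Position 4: 'eb' -> no
  Position 5: 'bc' -> no
  Position 6: 'cd' -> no
  Position 7: 'da' -> MATCH
  Position 8: 'ae' -> no
  Position 9: 'ed' -> no
  Position 10: 'de' -> no
  Position 11: 'ec' -> no
  Position 12: 'cc' -> no
Total matches: 2

2


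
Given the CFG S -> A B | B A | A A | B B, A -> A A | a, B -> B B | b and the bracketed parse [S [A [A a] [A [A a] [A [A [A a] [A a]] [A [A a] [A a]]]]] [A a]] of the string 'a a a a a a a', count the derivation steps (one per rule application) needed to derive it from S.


Every bracketed nonterminal node [X ...] in the tree is produced by exactly one rule application.
Reading the tree off as a leftmost derivation:
  Step 1: S  =>  A A   (applied S -> A A)
  Step 2: A A  =>  A A A   (applied A -> A A)
  Step 3: A A A  =>  a A A   (applied A -> a)
  Step 4: a A A  =>  a A A A   (applied A -> A A)
  Step 5: a A A A  =>  a a A A   (applied A -> a)
  Step 6: a a A A  =>  a a A A A   (applied A -> A A)
  Step 7: a a A A A  =>  a a A A A A   (applied A -> A A)
  Step 8: a a A A A A  =>  a a a A A A   (applied A -> a)
  Step 9: a a a A A A  =>  a a a a A A   (applied A -> a)
  Step 10: a a a a A A  =>  a a a a A A A   (applied A -> A A)
  Step 11: a a a a A A A  =>  a a a a a A A   (applied A -> a)
  Step 12: a a a a a A A  =>  a a a a a a A   (applied A -> a)
  Step 13: a a a a a a A  =>  a a a a a a a   (applied A -> a)
Final yield: a a a a a a a
Total rewrite steps: 13

13


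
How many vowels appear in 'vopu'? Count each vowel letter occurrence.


Scanning each character of 'vopu':
  Position 1: 'v' -> consonant (running count: 0)
  Position 2: 'o' -> vowel (running count: 1)
  Position 3: 'p' -> consonant (running count: 1)
  Position 4: 'u' -> vowel (running count: 2)
Total vowels: 2

2


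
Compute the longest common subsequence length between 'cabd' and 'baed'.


DP table for LCS of 'cabd' and 'baed':
       b  a  e  d
    0  0  0  0  0
  c 0  0  0  0  0
  a 0  0  1  1  1
  b 0  1  1  1  1
  d 0  1  1  1  2
LCS: 'ad'
LCS length = 2

2


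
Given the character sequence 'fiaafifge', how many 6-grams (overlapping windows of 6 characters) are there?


String 'fiaafifge' has length L = 9.
Number of overlapping n-grams = L - n + 1
Substituting: 9 - 6 + 1 = 4

4


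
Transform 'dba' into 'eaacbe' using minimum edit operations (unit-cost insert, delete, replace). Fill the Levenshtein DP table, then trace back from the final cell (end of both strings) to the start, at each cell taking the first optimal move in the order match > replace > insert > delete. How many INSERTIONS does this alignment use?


Edit distance = 5. Backtracking from cell (3, 6) with preference match > replace > insert > delete,
then listing the resulting alignment 'dba' -> 'eaacbe' left to right:
  Step 1: insert 'e' [insertion #1]
  Step 2: insert 'a' [insertion #2]
  Step 3: insert 'a' [insertion #3]
  Step 4: replace d->c
  Step 5: keep 'b'
  Step 6: replace a->e
Total insertions: 3

3


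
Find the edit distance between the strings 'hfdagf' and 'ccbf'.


Building DP table for s1='hfdagf' (len 6) and s2='ccbf' (len 4):
       c  c  b  f
    0  1  2  3  4
  h 1  1  2  3  4
  f 2  2  2  3  3
  d 3  3  3  3  4
  a 4  4  4  4  4
  g 5  5  5  5  5
  f 6  6  6  6  5
Edit distance = dp[6][4] = 5

5


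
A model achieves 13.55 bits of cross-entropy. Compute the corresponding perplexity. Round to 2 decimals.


Perplexity formula: PP = 2^H
H = 13.55
PP = 2^13.55
Decompose: 2^13.55 = 2^13 * 2^0.55
2^13 = 8192, 2^0.55 ~ 1.4640857
PP ~ 8192 * 1.4640857 = 11993.7900544
Rounded to 2 decimals: 11993.79

11993.79


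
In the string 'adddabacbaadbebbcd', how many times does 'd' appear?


Scanning 'adddabacbaadbebbcd' for 'd':
  Position 1: 'd' -> MATCH (count: 1)
  Position 2: 'd' -> MATCH (count: 2)
  Position 3: 'd' -> MATCH (count: 3)
  Position 11: 'd' -> MATCH (count: 4)
  Position 17: 'd' -> MATCH (count: 5)
Total occurrences of 'd': 5

5


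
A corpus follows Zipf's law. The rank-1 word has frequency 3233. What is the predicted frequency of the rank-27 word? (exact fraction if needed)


Zipf's law: freq(rank) = f1 / rank
f1 = 3233, rank = 27
freq = 3233 / 27
GCD(3233, 27) = 1
Simplified: 3233/27

3233/27


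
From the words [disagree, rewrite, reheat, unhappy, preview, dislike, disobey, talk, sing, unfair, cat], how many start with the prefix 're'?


Checking each word for prefix 're':
  'disagree' -> no (count: 0)
  'rewrite' -> YES, starts with 're' (count: 1)
  'reheat' -> YES, starts with 're' (count: 2)
  'unhappy' -> no (count: 2)
  'preview' -> no (count: 2)
  'dislike' -> no (count: 2)
  'disobey' -> no (count: 2)
  'talk' -> no (count: 2)
  'sing' -> no (count: 2)
  'unfair' -> no (count: 2)
  'cat' -> no (count: 2)
Total with prefix 're': 2

2


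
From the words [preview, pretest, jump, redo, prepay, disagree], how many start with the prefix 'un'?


Checking each word for prefix 'un':
  'preview' -> no (count: 0)
  'pretest' -> no (count: 0)
  'jump' -> no (count: 0)
  'redo' -> no (count: 0)
  'prepay' -> no (count: 0)
  'disagree' -> no (count: 0)
Total with prefix 'un': 0

0


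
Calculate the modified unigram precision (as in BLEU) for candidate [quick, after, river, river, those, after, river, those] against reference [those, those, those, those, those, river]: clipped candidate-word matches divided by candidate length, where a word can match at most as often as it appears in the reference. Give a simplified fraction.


Reference word counts: {'river': 1, 'those': 5}
Checking each candidate word (with clipping):
  'quick' -> not in reference -> no match (matches: 0)
  'after' -> not in reference -> no match (matches: 0)
  'river' -> in reference (ref count 1, used 1/1) -> match (matches: 1)
  'river' -> ref count 1 already used up (1/1) -> clipped, no match (matches: 1)
  'those' -> in reference (ref count 5, used 1/5) -> match (matches: 2)
  'after' -> not in reference -> no match (matches: 2)
  'river' -> ref count 1 already used up (1/1) -> clipped, no match (matches: 2)
  'those' -> in reference (ref count 5, used 2/5) -> match (matches: 3)
Clipped matches: 3, Candidate length: 8
Precision = 3/8

3/8


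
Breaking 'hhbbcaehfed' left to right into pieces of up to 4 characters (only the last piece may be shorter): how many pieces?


'hhbbcaehfed' has 11 characters.
Chunking with max size 4:
  Chunk 1: 'hhbb' (positions 0-3)
  Chunk 2: 'caeh' (positions 4-7)
  Chunk 3: 'fed' (positions 8-10)
Total chunks: ceil(11 / 4) = 3

3


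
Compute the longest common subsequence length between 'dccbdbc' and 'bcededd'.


DP table for LCS of 'dccbdbc' and 'bcededd':
       b  c  e  d  e  d  d
    0  0  0  0  0  0  0  0
  d 0  0  0  0  1  1  1  1
  c 0  0  1  1  1  1  1  1
  c 0  0  1  1  1  1  1  1
  b 0  1  1  1  1  1  1  1
  d 0  1  1  1  2  2  2  2
  b 0  1  1  1  2  2  2  2
  c 0  1  2  2  2  2  2  2
LCS: 'dd'
LCS length = 2

2


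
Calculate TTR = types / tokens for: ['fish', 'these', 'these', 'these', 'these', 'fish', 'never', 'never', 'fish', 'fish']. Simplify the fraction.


Tokens: 10
Unique types: ('fish', 'never', 'these') = 3
TTR = 3/10
Already in lowest terms.

3/10


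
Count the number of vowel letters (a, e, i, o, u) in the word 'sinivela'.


Scanning each character of 'sinivela':
  Position 1: 's' -> consonant (running count: 0)
  Position 2: 'i' -> vowel (running count: 1)
  Position 3: 'n' -> consonant (running count: 1)
  Position 4: 'i' -> vowel (running count: 2)
  Position 5: 'v' -> consonant (running count: 2)
  Position 6: 'e' -> vowel (running count: 3)
  Position 7: 'l' -> consonant (running count: 3)
  Position 8: 'a' -> vowel (running count: 4)
Total vowels: 4

4


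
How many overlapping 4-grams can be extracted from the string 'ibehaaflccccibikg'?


String 'ibehaaflccccibikg' has length L = 17.
Number of overlapping n-grams = L - n + 1
Substituting: 17 - 4 + 1 = 14

14


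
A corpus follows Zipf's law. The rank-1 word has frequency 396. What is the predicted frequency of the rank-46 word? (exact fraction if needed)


Zipf's law: freq(rank) = f1 / rank
f1 = 396, rank = 46
freq = 396 / 46
GCD(396, 46) = 2
Simplified: 198/23

198/23


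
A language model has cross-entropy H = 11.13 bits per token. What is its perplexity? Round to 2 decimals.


Perplexity formula: PP = 2^H
H = 11.13
PP = 2^11.13
Decompose: 2^11.13 = 2^11 * 2^0.13
2^11 = 2048, 2^0.13 ~ 1.0942937
PP ~ 2048 * 1.0942937 = 2241.1134976
Rounded to 2 decimals: 2241.11

2241.11


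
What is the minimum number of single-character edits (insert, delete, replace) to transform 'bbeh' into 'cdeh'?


Building DP table for s1='bbeh' (len 4) and s2='cdeh' (len 4):
       c  d  e  h
    0  1  2  3  4
  b 1  1  2  3  4
  b 2  2  2  3  4
  e 3  3  3  2  3
  h 4  4  4  3  2
Edit distance = dp[4][4] = 2

2


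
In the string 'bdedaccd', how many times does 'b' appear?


Scanning 'bdedaccd' for 'b':
  Position 0: 'b' -> MATCH (count: 1)
Total occurrences of 'b': 1

1


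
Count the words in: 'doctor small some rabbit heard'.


Counting words by splitting on spaces:
  Word 1: 'doctor'
  Word 2: 'small'
  Word 3: 'some'
  Word 4: 'rabbit'
  Word 5: 'heard'
Total words: 5

5


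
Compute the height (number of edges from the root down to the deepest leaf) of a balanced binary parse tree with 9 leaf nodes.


In a balanced binary tree with n leaves the deepest leaf is ceil(log2(n)) edges below the root.
log2(9) = 3.1699
ceil(3.1699) = 4
height (edges) = 4

4


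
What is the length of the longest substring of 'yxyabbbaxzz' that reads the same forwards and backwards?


Scanning 'yxyabbbaxzz' for palindromic substrings.
Substring at positions 3-7: 'abbba'.
Check: reverse('abbba') = 'abbba' -> palindrome confirmed.
Neighbouring characters ('y' / 'x') break symmetry, so it cannot extend further.
No longer palindromic substring exists; longest length = 5

5


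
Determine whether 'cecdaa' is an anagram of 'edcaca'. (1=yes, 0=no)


Sort characters of 'cecdaa': 'aaccde'
Sort characters of 'edcaca': 'aaccde'
Sorted forms match -> they ARE anagrams
Result: 1

1


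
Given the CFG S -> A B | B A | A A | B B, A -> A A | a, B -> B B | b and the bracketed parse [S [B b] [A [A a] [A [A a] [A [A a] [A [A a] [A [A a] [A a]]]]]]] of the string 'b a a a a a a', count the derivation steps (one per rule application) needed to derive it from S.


Every bracketed nonterminal node [X ...] in the tree is produced by exactly one rule application.
Reading the tree off as a leftmost derivation:
  Step 1: S  =>  B A   (applied S -> B A)
  Step 2: B A  =>  b A   (applied B -> b)
  Step 3: b A  =>  b A A   (applied A -> A A)
  Step 4: b A A  =>  b a A   (applied A -> a)
  Step 5: b a A  =>  b a A A   (applied A -> A A)
  Step 6: b a A A  =>  b a a A   (applied A -> a)
  Step 7: b a a A  =>  b a a A A   (applied A -> A A)
  Step 8: b a a A A  =>  b a a a A   (applied A -> a)
  Step 9: b a a a A  =>  b a a a A A   (applied A -> A A)
  Step 10: b a a a A A  =>  b a a a a A   (applied A -> a)
  Step 11: b a a a a A  =>  b a a a a A A   (applied A -> A A)
  Step 12: b a a a a A A  =>  b a a a a a A   (applied A -> a)
  Step 13: b a a a a a A  =>  b a a a a a a   (applied A -> a)
Final yield: b a a a a a a
Total rewrite steps: 13

13


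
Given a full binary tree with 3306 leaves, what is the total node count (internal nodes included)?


Leaf nodes (terminals): 3306
Internal nodes = n - 1 = 3306 - 1 = 3305
Total = leaves + internal = 3306 + 3305 = 6611

6611


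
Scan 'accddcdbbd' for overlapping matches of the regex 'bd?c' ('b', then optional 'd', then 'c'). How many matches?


Pattern: bd?c means 'b', then optional 'd', then 'c'.
Scanning 'accddcdbbd' position-by-position:
  Pos 0: window 'acc' -> no
  Pos 1: window 'ccd' -> no
  Pos 2: window 'cdd' -> no
  Pos 3: window 'ddc' -> no
  Pos 4: window 'dcd' -> no
  Pos 5: window 'cdb' -> no
  Pos 6: window 'dbb' -> no
  Pos 7: window 'bbd' -> no
  Pos 8: window 'bd' -> no
  Pos 9: window 'd' -> no
Total matches: 0

0


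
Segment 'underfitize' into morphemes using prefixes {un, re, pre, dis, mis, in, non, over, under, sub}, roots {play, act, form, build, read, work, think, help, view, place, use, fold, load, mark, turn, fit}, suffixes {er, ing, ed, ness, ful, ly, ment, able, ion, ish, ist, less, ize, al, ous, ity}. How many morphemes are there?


Segmenting 'underfitize' against the inventory:
  'under' -> prefix (morpheme 1)
  'fit' -> root (morpheme 2)
  'ize' -> suffix (morpheme 3)
Total morphemes: 3

3


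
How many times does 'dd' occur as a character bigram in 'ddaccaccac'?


Scanning 'ddaccaccac' for bigram 'dd':
  Position 0: 'dd' -> MATCH
  Position 1: 'da' -> no
  Position 2: 'ac' -> no
  Position 3: 'cc' -> no
  Position 4: 'ca' -> no
  Position 5: 'ac' -> no
  Position 6: 'cc' -> no
  Position 7: 'ca' -> no
  Position 8: 'ac' -> no
Total matches: 1

1


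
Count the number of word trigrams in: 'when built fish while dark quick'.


Word trigrams from [6] words:
  Trigram 1: (when built fish)
  Trigram 2: (built fish while)
  Trigram 3: (fish while dark)
  Trigram 4: (while dark quick)
Total word trigrams: 6 - 2 = 4

4


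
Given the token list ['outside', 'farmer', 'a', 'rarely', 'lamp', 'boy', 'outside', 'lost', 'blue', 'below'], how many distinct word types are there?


Listing all tokens and tracking unique types:
  Token 1: 'outside' -> NEW (unique so far: 1)
  Token 2: 'farmer' -> NEW (unique so far: 2)
  Token 3: 'a' -> NEW (unique so far: 3)
  Token 4: 'rarely' -> NEW (unique so far: 4)
  Token 5: 'lamp' -> NEW (unique so far: 5)
  Token 6: 'boy' -> NEW (unique so far: 6)
  Token 7: 'outside' -> duplicate (unique so far: 6)
  Token 8: 'lost' -> NEW (unique so far: 7)
  Token 9: 'blue' -> NEW (unique so far: 8)
  Token 10: 'below' -> NEW (unique so far: 9)
Unique types: ('a', 'below', 'blue', 'boy', 'farmer', 'lamp', 'lost', 'outside', 'rarely')
Vocabulary size: 9

9


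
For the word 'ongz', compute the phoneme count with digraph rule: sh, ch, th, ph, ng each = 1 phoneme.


Parsing 'ongz' greedily, digraphs first:
  'o' -> vowel phoneme (phonemes so far: 1)
  'ng' -> digraph (1 consonant phoneme) (phonemes so far: 2)
  'z' -> consonant phoneme (phonemes so far: 3)
Total phonemes: 3

3


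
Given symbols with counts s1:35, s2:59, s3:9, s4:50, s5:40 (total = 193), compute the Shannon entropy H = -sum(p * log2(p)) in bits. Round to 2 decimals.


Computing entropy H = -sum(p_i * log2(p_i)):
  s1: p = 35/193 = 0.1813, -p*log2(p) = 0.4467
  s2: p = 59/193 = 0.3057, -p*log2(p) = 0.5227
  s3: p = 9/193 = 0.0466, -p*log2(p) = 0.2062
  s4: p = 50/193 = 0.2591, -p*log2(p) = 0.5048
  s5: p = 40/193 = 0.2073, -p*log2(p) = 0.4706
H = sum of terms = 2.1510
Rounded to 2 decimals: 2.15

2.15


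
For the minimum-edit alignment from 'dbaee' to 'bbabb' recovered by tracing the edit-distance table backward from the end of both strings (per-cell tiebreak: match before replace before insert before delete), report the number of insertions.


Edit distance = 3. Backtracking from cell (5, 5) with preference match > replace > insert > delete,
then listing the resulting alignment 'dbaee' -> 'bbabb' left to right:
  Step 1: replace d->b
  Step 2: keep 'b'
  Step 3: keep 'a'
  Step 4: replace e->b
  Step 5: replace e->b
Total insertions: 0

0


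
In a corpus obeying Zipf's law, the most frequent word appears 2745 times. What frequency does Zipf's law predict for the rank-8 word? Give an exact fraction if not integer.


Zipf's law: freq(rank) = f1 / rank
f1 = 2745, rank = 8
freq = 2745 / 8
GCD(2745, 8) = 1
Simplified: 2745/8

2745/8


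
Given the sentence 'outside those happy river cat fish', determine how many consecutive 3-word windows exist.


Word trigrams from [6] words:
  Trigram 1: (outside those happy)
  Trigram 2: (those happy river)
  Trigram 3: (happy river cat)
  Trigram 4: (river cat fish)
Total word trigrams: 6 - 2 = 4

4


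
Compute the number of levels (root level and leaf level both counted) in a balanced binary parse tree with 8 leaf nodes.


In a balanced binary tree with n leaves the deepest leaf is ceil(log2(n)) edges below the root,
so counting node levels inclusive of root and leaves gives ceil(log2(n)) + 1 levels.
log2(8) = 3.0000
ceil(3.0000) = 3
levels = 3 + 1 = 4

4


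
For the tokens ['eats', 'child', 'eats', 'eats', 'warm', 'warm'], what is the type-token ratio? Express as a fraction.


Tokens: 6
Unique types: ('child', 'eats', 'warm') = 3
TTR = 3/6
Simplify: divide both by 3 -> 1/2
TTR = 1/2

1/2


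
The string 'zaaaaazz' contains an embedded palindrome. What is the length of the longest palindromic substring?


Scanning 'zaaaaazz' for palindromic substrings.
Substring at positions 0-6: 'zaaaaaz'.
Check: reverse('zaaaaaz') = 'zaaaaaz' -> palindrome confirmed.
Neighbouring characters ('-' / 'z') break symmetry, so it cannot extend further.
No longer palindromic substring exists; longest length = 7

7


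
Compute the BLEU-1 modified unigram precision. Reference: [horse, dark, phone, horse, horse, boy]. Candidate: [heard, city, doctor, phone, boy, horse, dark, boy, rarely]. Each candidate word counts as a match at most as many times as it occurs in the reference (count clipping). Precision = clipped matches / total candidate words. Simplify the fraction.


Reference word counts: {'boy': 1, 'dark': 1, 'horse': 3, 'phone': 1}
Checking each candidate word (with clipping):
  'heard' -> not in reference -> no match (matches: 0)
  'city' -> not in reference -> no match (matches: 0)
  'doctor' -> not in reference -> no match (matches: 0)
  'phone' -> in reference (ref count 1, used 1/1) -> match (matches: 1)
  'boy' -> in reference (ref count 1, used 1/1) -> match (matches: 2)
  'horse' -> in reference (ref count 3, used 1/3) -> match (matches: 3)
  'dark' -> in reference (ref count 1, used 1/1) -> match (matches: 4)
  'boy' -> ref count 1 already used up (1/1) -> clipped, no match (matches: 4)
  'rarely' -> not in reference -> no match (matches: 4)
Clipped matches: 4, Candidate length: 9
Precision = 4/9

4/9


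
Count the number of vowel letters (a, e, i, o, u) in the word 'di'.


Scanning each character of 'di':
  Position 1: 'd' -> consonant (running count: 0)
  Position 2: 'i' -> vowel (running count: 1)
Total vowels: 1

1


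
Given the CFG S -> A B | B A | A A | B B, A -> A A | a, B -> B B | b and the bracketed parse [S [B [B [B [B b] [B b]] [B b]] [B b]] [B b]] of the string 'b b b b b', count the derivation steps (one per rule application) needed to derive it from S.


Every bracketed nonterminal node [X ...] in the tree is produced by exactly one rule application.
Reading the tree off as a leftmost derivation:
  Step 1: S  =>  B B   (applied S -> B B)
  Step 2: B B  =>  B B B   (applied B -> B B)
  Step 3: B B B  =>  B B B B   (applied B -> B B)
  Step 4: B B B B  =>  B B B B B   (applied B -> B B)
  Step 5: B B B B B  =>  b B B B B   (applied B -> b)
  Step 6: b B B B B  =>  b b B B B   (applied B -> b)
  Step 7: b b B B B  =>  b b b B B   (applied B -> b)
  Step 8: b b b B B  =>  b b b b B   (applied B -> b)
  Step 9: b b b b B  =>  b b b b b   (applied B -> b)
Final yield: b b b b b
Total rewrite steps: 9

9


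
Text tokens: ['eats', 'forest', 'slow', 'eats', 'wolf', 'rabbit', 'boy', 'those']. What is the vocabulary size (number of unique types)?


Listing all tokens and tracking unique types:
  Token 1: 'eats' -> NEW (unique so far: 1)
  Token 2: 'forest' -> NEW (unique so far: 2)
  Token 3: 'slow' -> NEW (unique so far: 3)
  Token 4: 'eats' -> duplicate (unique so far: 3)
  Token 5: 'wolf' -> NEW (unique so far: 4)
  Token 6: 'rabbit' -> NEW (unique so far: 5)
  Token 7: 'boy' -> NEW (unique so far: 6)
  Token 8: 'those' -> NEW (unique so far: 7)
Unique types: ('boy', 'eats', 'forest', 'rabbit', 'slow', 'those', 'wolf')
Vocabulary size: 7

7


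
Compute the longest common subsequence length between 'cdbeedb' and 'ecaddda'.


DP table for LCS of 'cdbeedb' and 'ecaddda':
       e  c  a  d  d  d  a
    0  0  0  0  0  0  0  0
  c 0  0  1  1  1  1  1  1
  d 0  0  1  1  2  2  2  2
  b 0  0  1  1  2  2  2  2
  e 0  1  1  1  2  2  2  2
  e 0  1  1  1  2  2  2  2
  d 0  1  1  1  2  3  3  3
  b 0  1  1  1  2  3  3  3
LCS: 'cdd'
LCS length = 3

3


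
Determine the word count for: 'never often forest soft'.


Counting words by splitting on spaces:
  Word 1: 'never'
  Word 2: 'often'
  Word 3: 'forest'
  Word 4: 'soft'
Total words: 4

4


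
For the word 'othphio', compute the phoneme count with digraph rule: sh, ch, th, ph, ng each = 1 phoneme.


Parsing 'othphio' greedily, digraphs first:
  'o' -> vowel phoneme (phonemes so far: 1)
  'th' -> digraph (1 consonant phoneme) (phonemes so far: 2)
  'ph' -> digraph (1 consonant phoneme) (phonemes so far: 3)
  'i' -> vowel phoneme (phonemes so far: 4)
  'o' -> vowel phoneme (phonemes so far: 5)
Total phonemes: 5

5


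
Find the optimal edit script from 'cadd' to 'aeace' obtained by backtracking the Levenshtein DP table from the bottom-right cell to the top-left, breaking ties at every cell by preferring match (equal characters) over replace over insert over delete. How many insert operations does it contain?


Edit distance = 4. Backtracking from cell (4, 5) with preference match > replace > insert > delete,
then listing the resulting alignment 'cadd' -> 'aeace' left to right:
  Step 1: insert 'a' [insertion #1]
  Step 2: replace c->e
  Step 3: keep 'a'
  Step 4: replace d->c
  Step 5: replace d->e
Total insertions: 1

1


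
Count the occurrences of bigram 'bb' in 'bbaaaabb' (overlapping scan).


Scanning 'bbaaaabb' for bigram 'bb':
  Position 0: 'bb' -> MATCH
  Position 1: 'ba' -> no
  Position 2: 'aa' -> no
  Position 3: 'aa' -> no
  Position 4: 'aa' -> no
  Position 5: 'ab' -> no
  Position 6: 'bb' -> MATCH
Total matches: 2

2


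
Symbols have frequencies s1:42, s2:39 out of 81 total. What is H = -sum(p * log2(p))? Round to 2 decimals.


Computing entropy H = -sum(p_i * log2(p_i)):
  s1: p = 42/81 = 0.5185, -p*log2(p) = 0.4913
  s2: p = 39/81 = 0.4815, -p*log2(p) = 0.5077
H = sum of terms = 0.9990
Rounded to 2 decimals: 1.00

1.00


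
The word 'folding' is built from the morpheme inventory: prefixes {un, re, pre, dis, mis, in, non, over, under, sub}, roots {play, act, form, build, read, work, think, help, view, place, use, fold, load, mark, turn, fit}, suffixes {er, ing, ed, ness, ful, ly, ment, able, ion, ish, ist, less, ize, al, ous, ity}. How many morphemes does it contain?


Segmenting 'folding' against the inventory:
  'fold' -> root (morpheme 1)
  'ing' -> suffix (morpheme 2)
Total morphemes: 2

2


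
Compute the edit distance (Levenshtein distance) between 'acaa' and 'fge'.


Building DP table for s1='acaa' (len 4) and s2='fge' (len 3):
       f  g  e
    0  1  2  3
  a 1  1  2  3
  c 2  2  2  3
  a 3  3  3  3
  a 4  4  4  4
Edit distance = dp[4][3] = 4

4


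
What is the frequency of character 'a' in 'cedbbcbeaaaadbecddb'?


Scanning 'cedbbcbeaaaadbecddb' for 'a':
  Position 8: 'a' -> MATCH (count: 1)
  Position 9: 'a' -> MATCH (count: 2)
  Position 10: 'a' -> MATCH (count: 3)
  Position 11: 'a' -> MATCH (count: 4)
Total occurrences of 'a': 4

4


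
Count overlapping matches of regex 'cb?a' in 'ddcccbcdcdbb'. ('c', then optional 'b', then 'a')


Pattern: cb?a means 'c', then optional 'b', then 'a'.
Scanning 'ddcccbcdcdbb' position-by-position:
  Pos 0: window 'ddc' -> no
  Pos 1: window 'dcc' -> no
  Pos 2: window 'ccc' -> no
  Pos 3: window 'ccb' -> no
  Pos 4: window 'cbc' -> no
  Pos 5: window 'bcd' -> no
  Pos 6: window 'cdc' -> no
  Pos 7: window 'dcd' -> no
  Pos 8: window 'cdb' -> no
  Pos 9: window 'dbb' -> no
  Pos 10: window 'bb' -> no
  Pos 11: window 'b' -> no
Total matches: 0

0


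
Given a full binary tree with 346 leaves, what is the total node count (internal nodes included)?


Leaf nodes (terminals): 346
Internal nodes = n - 1 = 346 - 1 = 345
Total = leaves + internal = 346 + 345 = 691

691


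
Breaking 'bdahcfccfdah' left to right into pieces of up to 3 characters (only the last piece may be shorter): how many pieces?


'bdahcfccfdah' has 12 characters.
Chunking with max size 3:
  Chunk 1: 'bda' (positions 0-2)
  Chunk 2: 'hcf' (positions 3-5)
  Chunk 3: 'ccf' (positions 6-8)
  Chunk 4: 'dah' (positions 9-11)
Total chunks: ceil(12 / 3) = 4

4


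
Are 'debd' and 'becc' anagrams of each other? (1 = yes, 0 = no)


Sort characters of 'debd': 'bdde'
Sort characters of 'becc': 'bcce'
Sorted forms differ -> they are NOT anagrams
Result: 0

0


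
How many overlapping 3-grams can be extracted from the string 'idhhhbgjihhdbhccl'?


String 'idhhhbgjihhdbhccl' has length L = 17.
Number of overlapping n-grams = L - n + 1
Substituting: 17 - 3 + 1 = 15

15


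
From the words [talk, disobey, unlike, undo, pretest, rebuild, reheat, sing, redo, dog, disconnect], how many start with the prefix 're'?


Checking each word for prefix 're':
  'talk' -> no (count: 0)
  'disobey' -> no (count: 0)
  'unlike' -> no (count: 0)
  'undo' -> no (count: 0)
  'pretest' -> no (count: 0)
  'rebuild' -> YES, starts with 're' (count: 1)
  'reheat' -> YES, starts with 're' (count: 2)
  'sing' -> no (count: 2)
  'redo' -> YES, starts with 're' (count: 3)
  'dog' -> no (count: 3)
  'disconnect' -> no (count: 3)
Total with prefix 're': 3

3


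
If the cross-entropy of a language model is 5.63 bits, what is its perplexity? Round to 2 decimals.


Perplexity formula: PP = 2^H
H = 5.63
PP = 2^5.63
Decompose: 2^5.63 = 2^5 * 2^0.63
2^5 = 32, 2^0.63 ~ 1.5475650
PP ~ 32 * 1.5475650 = 49.5220800
Rounded to 2 decimals: 49.52

49.52


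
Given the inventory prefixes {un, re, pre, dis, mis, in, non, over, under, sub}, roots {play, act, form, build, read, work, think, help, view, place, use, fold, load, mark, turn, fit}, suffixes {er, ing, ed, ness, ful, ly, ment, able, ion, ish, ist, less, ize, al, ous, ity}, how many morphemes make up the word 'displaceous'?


Segmenting 'displaceous' against the inventory:
  'dis' -> prefix (morpheme 1)
  'place' -> root (morpheme 2)
  'ous' -> suffix (morpheme 3)
Total morphemes: 3

3


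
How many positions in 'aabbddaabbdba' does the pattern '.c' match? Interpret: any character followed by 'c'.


Pattern: .c means any character followed by 'c'.
Scanning 'aabbddaabbdba' position-by-position:
  Pos 0: window 'aa' -> no
  Pos 1: window 'ab' -> no
  Pos 2: window 'bb' -> no
  Pos 3: window 'bd' -> no
  Pos 4: window 'dd' -> no
  Pos 5: window 'da' -> no
  Pos 6: window 'aa' -> no
  Pos 7: window 'ab' -> no
  Pos 8: window 'bb' -> no
  Pos 9: window 'bd' -> no
  Pos 10: window 'db' -> no
  Pos 11: window 'ba' -> no
  Pos 12: window 'a' -> no
Total matches: 0

0


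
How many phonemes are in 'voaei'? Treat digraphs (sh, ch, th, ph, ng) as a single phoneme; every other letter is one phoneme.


Parsing 'voaei' greedily, digraphs first:
  'v' -> consonant phoneme (phonemes so far: 1)
  'o' -> vowel phoneme (phonemes so far: 2)
  'a' -> vowel phoneme (phonemes so far: 3)
  'e' -> vowel phoneme (phonemes so far: 4)
  'i' -> vowel phoneme (phonemes so far: 5)
Total phonemes: 5

5


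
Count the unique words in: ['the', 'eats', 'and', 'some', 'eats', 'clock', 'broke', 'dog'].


Listing all tokens and tracking unique types:
  Token 1: 'the' -> NEW (unique so far: 1)
  Token 2: 'eats' -> NEW (unique so far: 2)
  Token 3: 'and' -> NEW (unique so far: 3)
  Token 4: 'some' -> NEW (unique so far: 4)
  Token 5: 'eats' -> duplicate (unique so far: 4)
  Token 6: 'clock' -> NEW (unique so far: 5)
  Token 7: 'broke' -> NEW (unique so far: 6)
  Token 8: 'dog' -> NEW (unique so far: 7)
Unique types: ('and', 'broke', 'clock', 'dog', 'eats', 'some', 'the')
Vocabulary size: 7

7


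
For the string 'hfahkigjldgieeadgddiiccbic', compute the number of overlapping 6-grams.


String 'hfahkigjldgieeadgddiiccbic' has length L = 26.
Number of overlapping n-grams = L - n + 1
Substituting: 26 - 6 + 1 = 21

21


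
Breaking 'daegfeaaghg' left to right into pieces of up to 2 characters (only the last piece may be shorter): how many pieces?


'daegfeaaghg' has 11 characters.
Chunking with max size 2:
  Chunk 1: 'da' (positions 0-1)
  Chunk 2: 'eg' (positions 2-3)
  Chunk 3: 'fe' (positions 4-5)
  Chunk 4: 'aa' (positions 6-7)
  Chunk 5: 'gh' (positions 8-9)
  Chunk 6: 'g' (positions 10-10)
Total chunks: ceil(11 / 2) = 6

6


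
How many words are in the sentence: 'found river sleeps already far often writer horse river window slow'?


Counting words by splitting on spaces:
  Word 1: 'found'
  Word 2: 'river'
  Word 3: 'sleeps'
  Word 4: 'already'
  Word 5: 'far'
  Word 6: 'often'
  Word 7: 'writer'
  Word 8: 'horse'
  Word 9: 'river'
  Word 10: 'window'
  Word 11: 'slow'
Total words: 11

11


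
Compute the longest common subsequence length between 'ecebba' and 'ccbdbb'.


DP table for LCS of 'ecebba' and 'ccbdbb':
       c  c  b  d  b  b
    0  0  0  0  0  0  0
  e 0  0  0  0  0  0  0
  c 0  1  1  1  1  1  1
  e 0  1  1  1  1  1  1
  b 0  1  1  2  2  2  2
  b 0  1  1  2  2  3  3
  a 0  1  1  2  2  3  3
LCS: 'cbb'
LCS length = 3

3


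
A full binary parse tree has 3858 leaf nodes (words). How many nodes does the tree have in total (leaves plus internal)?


Leaf nodes (terminals): 3858
Internal nodes = n - 1 = 3858 - 1 = 3857
Total = leaves + internal = 3858 + 3857 = 7715

7715


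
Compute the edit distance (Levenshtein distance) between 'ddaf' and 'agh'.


Building DP table for s1='ddaf' (len 4) and s2='agh' (len 3):
       a  g  h
    0  1  2  3
  d 1  1  2  3
  d 2  2  2  3
  a 3  2  3  3
  f 4  3  3  4
Edit distance = dp[4][3] = 4

4


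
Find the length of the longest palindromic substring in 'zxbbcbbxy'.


Scanning 'zxbbcbbxy' for palindromic substrings.
Substring at positions 1-7: 'xbbcbbx'.
Check: reverse('xbbcbbx') = 'xbbcbbx' -> palindrome confirmed.
Neighbouring characters ('z' / 'y') break symmetry, so it cannot extend further.
No longer palindromic substring exists; longest length = 7

7


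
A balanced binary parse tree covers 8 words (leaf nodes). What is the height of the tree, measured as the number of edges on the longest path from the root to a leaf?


In a balanced binary tree with n leaves the deepest leaf is ceil(log2(n)) edges below the root.
log2(8) = 3.0000
ceil(3.0000) = 3
height (edges) = 3

3
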